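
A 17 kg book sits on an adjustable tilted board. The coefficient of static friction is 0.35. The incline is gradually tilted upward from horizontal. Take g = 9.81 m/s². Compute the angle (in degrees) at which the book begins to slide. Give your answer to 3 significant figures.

19.3°

At the threshold of sliding, static friction is at its maximum μ_s N and exactly balances the weight component along the incline: mg sin θ = μ_s mg cos θ.
Hence tan θ = μ_s = 0.35, so θ = arctan(0.35) = 19.2900°.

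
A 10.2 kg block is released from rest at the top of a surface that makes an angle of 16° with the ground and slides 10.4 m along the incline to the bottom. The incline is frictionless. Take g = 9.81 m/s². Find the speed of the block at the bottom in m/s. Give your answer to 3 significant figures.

7.50 m/s

The weight component along the incline is mg sin 16° = 27.581 N and the normal force is N = mg cos 16° = 96.186 N.
With no friction, a = g sin 16° = 2.7040 m/s².
Starting from rest over a distance of 10.4 m, v² = 2aL = 2 × 2.7040 × 10.4 = 56.2432, so v = 7.4995 m/s.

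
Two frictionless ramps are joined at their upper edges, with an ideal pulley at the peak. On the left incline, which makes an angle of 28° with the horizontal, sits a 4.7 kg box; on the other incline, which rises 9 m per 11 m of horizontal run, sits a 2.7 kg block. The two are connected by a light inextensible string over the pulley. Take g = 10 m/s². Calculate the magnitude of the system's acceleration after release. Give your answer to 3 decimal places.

Resolve each weight along its own incline: the 4.7 kg mass has component 4.7 × 10 × sin 28° = 22.065 N down its slope, and the 2.7 kg mass has 2.7 × 10 × sin 39.29° = 17.097 N down its slope.
The 4.7 kg side's 22.065 N exceeds the other side's 17.097 N, so that mass slides down and the 2.7 kg mass slides up. Taking that direction as positive, Newton's second law for the whole system gives 22.065 − 17.097 = (4.7 + 2.7) a, so a = 4.968 / 7.4 = 0.6714 m/s².

0.671 m/s²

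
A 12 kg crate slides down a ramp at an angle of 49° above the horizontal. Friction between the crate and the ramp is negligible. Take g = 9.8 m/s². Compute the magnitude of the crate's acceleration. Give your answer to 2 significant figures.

7.4 m/s²

Resolving the weight along the incline: the component pulling the crate down the slope is mg sin 49° = 12 × 9.8 × 0.7547 = 88.753 N, and the normal force is N = mg cos 49° = 12 × 9.8 × 0.6561 = 77.157 N.
With no friction the net force along the incline is 88.753 N, so a = g sin 49° = 88.753 / 12 = 7.3961 m/s².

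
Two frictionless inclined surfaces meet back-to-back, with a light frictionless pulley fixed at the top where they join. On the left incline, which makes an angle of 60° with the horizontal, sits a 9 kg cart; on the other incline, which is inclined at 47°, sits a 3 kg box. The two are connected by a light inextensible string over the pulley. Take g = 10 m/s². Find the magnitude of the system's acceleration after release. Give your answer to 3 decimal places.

4.667 m/s²

Resolve each weight along its own incline: the 9 kg mass has component 9 × 10 × sin 60° = 77.942 N down its slope, and the 3 kg mass has 3 × 10 × sin 47° = 21.941 N down its slope.
The 9 kg side's 77.942 N exceeds the other side's 21.941 N, so that mass slides down and the 3 kg mass slides up. Taking that direction as positive, Newton's second law for the whole system gives 77.942 − 21.941 = (9 + 3) a, so a = 56.001 / 12 = 4.6667 m/s².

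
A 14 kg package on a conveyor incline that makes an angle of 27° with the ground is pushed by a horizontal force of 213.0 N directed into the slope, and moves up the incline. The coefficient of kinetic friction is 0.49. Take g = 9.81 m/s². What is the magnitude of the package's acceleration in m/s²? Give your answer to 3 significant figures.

1.43 m/s²

The horizontal push has components F cos 27° = 213.0 × 0.8910 = 189.783 N up the incline and F sin 27° = 213.0 × 0.4540 = 96.702 N pressing into the surface.
The normal force is therefore N = mg cos 27° + F sin 27° = 122.370 + 96.702 = 219.072 N, and kinetic friction down the slope is μN = 0.49 × 219.072 = 107.345 N.
Along the incline: F cos 27° − mg sin 27° − μN = ma, so 189.783 − 62.352 − 107.345 = 14 a, giving a = 1.4347 m/s².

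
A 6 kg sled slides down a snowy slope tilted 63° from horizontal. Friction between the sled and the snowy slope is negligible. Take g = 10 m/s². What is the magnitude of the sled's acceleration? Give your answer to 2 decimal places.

Resolving the weight along the incline: the component pulling the sled down the slope is mg sin 63° = 6 × 10 × 0.8910 = 53.460 N, and the normal force is N = mg cos 63° = 6 × 10 × 0.4540 = 27.240 N.
With no friction the net force along the incline is 53.460 N, so a = g sin 63° = 53.460 / 6 = 8.9100 m/s².

8.91 m/s²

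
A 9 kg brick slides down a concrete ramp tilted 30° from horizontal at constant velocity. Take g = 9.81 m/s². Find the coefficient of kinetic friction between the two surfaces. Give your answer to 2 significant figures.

0.58

At constant velocity the net force along the incline is zero: mg sin 30° = μ mg cos 30°.
So μ = tan 30° = 0.5000 / 0.8660 = 0.5774.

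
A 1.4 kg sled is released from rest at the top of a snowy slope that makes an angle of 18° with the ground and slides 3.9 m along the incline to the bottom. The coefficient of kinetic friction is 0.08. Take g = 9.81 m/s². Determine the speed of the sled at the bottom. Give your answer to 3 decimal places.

4.222 m/s

The weight component along the incline is mg sin 18° = 4.244 N and the normal force is N = mg cos 18° = 13.062 N.
Friction up the slope is f = μN = 0.08 × 13.062 = 1.045 N, so the net downslope force is 4.244 − 1.045 = 3.199 N and a = 3.199 / 1.4 = 2.2850 m/s².
Starting from rest over a distance of 3.9 m, v² = 2aL = 2 × 2.2850 × 3.9 = 17.8230, so v = 4.2217 m/s.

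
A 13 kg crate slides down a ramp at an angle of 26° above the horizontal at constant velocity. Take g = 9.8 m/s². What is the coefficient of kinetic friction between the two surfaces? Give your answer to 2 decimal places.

At constant velocity the net force along the incline is zero: mg sin 26° = μ mg cos 26°.
So μ = tan 26° = 0.4384 / 0.8988 = 0.4878.

0.49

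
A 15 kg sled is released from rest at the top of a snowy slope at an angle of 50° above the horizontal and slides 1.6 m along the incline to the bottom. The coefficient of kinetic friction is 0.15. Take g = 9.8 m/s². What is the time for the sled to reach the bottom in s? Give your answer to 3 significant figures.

The weight component along the incline is mg sin 50° = 112.609 N and the normal force is N = mg cos 50° = 94.490 N.
Friction up the slope is f = μN = 0.15 × 94.490 = 14.173 N, so the net downslope force is 112.609 − 14.173 = 98.436 N and a = 98.436 / 15 = 6.5624 m/s².
Starting from rest, L = ½at², so t = √(2L/a) = √(2 × 1.6 / 6.5624) = 0.6983 s.

0.698 s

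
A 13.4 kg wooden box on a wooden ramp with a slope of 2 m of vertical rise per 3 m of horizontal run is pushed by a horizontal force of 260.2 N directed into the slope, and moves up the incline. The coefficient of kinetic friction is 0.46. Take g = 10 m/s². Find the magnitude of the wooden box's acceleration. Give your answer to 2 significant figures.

1.8 m/s²

The horizontal push has components F cos 33.69° = 260.2 × 0.8321 = 216.512 N up the incline and F sin 33.69° = 260.2 × 0.5547 = 144.333 N pressing into the surface.
The normal force is therefore N = mg cos 33.69° + F sin 33.69° = 111.501 + 144.333 = 255.834 N, and kinetic friction down the slope is μN = 0.46 × 255.834 = 117.684 N.
Along the incline: F cos 33.69° − mg sin 33.69° − μN = ma, so 216.512 − 74.330 − 117.684 = 13.4 a, giving a = 1.8282 m/s².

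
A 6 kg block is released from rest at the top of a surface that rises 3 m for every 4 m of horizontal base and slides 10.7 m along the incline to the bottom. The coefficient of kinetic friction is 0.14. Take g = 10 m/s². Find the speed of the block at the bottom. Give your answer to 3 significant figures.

The weight component along the incline is mg sin 36.87° = 36.000 N and the normal force is N = mg cos 36.87° = 48.000 N.
Friction up the slope is f = μN = 0.14 × 48.000 = 6.720 N, so the net downslope force is 36.000 − 6.720 = 29.280 N and a = 29.280 / 6 = 4.8800 m/s².
Starting from rest over a distance of 10.7 m, v² = 2aL = 2 × 4.8800 × 10.7 = 104.4320, so v = 10.2192 m/s.

10.2 m/s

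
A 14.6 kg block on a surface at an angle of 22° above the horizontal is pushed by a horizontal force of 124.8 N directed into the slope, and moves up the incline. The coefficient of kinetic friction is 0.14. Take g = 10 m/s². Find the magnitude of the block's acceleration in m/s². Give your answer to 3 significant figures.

The horizontal push has components F cos 22° = 124.8 × 0.9272 = 115.715 N up the incline and F sin 22° = 124.8 × 0.3746 = 46.750 N pressing into the surface.
The normal force is therefore N = mg cos 22° + F sin 22° = 135.371 + 46.750 = 182.121 N, and kinetic friction down the slope is μN = 0.14 × 182.121 = 25.497 N.
Along the incline: F cos 22° − mg sin 22° − μN = ma, so 115.715 − 54.692 − 25.497 = 14.6 a, giving a = 2.4333 m/s².

2.43 m/s²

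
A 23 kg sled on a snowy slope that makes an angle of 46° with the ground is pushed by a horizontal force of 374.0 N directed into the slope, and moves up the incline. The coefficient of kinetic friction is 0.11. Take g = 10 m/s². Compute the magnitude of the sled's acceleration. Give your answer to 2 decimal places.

The horizontal push has components F cos 46° = 374.0 × 0.6947 = 259.818 N up the incline and F sin 46° = 374.0 × 0.7193 = 269.018 N pressing into the surface.
The normal force is therefore N = mg cos 46° + F sin 46° = 159.781 + 269.018 = 428.799 N, and kinetic friction down the slope is μN = 0.11 × 428.799 = 47.168 N.
Along the incline: F cos 46° − mg sin 46° − μN = ma, so 259.818 − 165.439 − 47.168 = 23 a, giving a = 2.0527 m/s².

2.05 m/s²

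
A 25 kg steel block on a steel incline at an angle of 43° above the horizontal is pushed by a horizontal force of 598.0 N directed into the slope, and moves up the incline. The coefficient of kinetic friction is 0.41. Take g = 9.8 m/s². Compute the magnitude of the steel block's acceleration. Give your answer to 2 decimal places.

1.18 m/s²

The horizontal push has components F cos 43° = 598.0 × 0.7314 = 437.377 N up the incline and F sin 43° = 598.0 × 0.6820 = 407.836 N pressing into the surface.
The normal force is therefore N = mg cos 43° + F sin 43° = 179.193 + 407.836 = 587.029 N, and kinetic friction down the slope is μN = 0.41 × 587.029 = 240.682 N.
Along the incline: F cos 43° − mg sin 43° − μN = ma, so 437.377 − 167.090 − 240.682 = 25 a, giving a = 1.1842 m/s².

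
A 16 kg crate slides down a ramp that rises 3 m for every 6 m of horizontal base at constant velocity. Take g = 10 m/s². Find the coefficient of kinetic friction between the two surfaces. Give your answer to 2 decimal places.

At constant velocity the net force along the incline is zero: mg sin 26.57° = μ mg cos 26.57°.
So μ = tan 26.57° = 0.4472 / 0.8944 = 0.5000.

0.50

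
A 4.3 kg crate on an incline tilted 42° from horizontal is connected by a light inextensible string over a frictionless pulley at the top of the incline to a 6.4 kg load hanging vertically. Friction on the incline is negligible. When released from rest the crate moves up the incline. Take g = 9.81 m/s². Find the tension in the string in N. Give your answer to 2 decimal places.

For the crate on the incline: the weight component along the slope is m₁g sin 42° = 4.3 × 9.81 × 0.6691 = 28.225 N and the normal force is N = m₁g cos 42° = 31.348 N.
Newton's second law for the crate (up-slope positive): T − 28.225 = 4.3 a. For the hanging load (downward positive): 6.4 × 9.81 − T = 6.4 a.
Adding the two equations eliminates T: 34.559 = 10.7 a, so a = 3.2298 m/s².
Then from the hanging load's equation, T = 6.4 × (9.81 − 3.2298) = 42.113 N.

42.11 N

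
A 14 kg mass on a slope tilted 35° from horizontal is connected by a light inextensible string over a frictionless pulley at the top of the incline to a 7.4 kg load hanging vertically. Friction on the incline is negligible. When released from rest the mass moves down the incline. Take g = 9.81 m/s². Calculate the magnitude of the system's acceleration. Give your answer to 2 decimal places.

For the mass on the incline: the weight component along the slope is m₁g sin 35° = 14 × 9.81 × 0.5736 = 78.778 N and the normal force is N = m₁g cos 35° = 112.502 N.
Newton's second law for the mass (down-slope positive): 78.778 − T = 14 a. For the hanging load (upward positive): T − 7.4 × 9.81 = 7.4 a.
Adding the two equations eliminates T: 6.184 = 21.4 a, so a = 0.2890 m/s².

0.29 m/s²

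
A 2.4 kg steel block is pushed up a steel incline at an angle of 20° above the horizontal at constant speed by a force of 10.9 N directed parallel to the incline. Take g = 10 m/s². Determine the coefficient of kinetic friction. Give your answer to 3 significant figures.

At constant speed ΣF = 0 along the incline. The applied 10.9 N acts up the slope; the weight component mg sin 20° = 8.208 N and kinetic friction μN both act down the slope.
So 10.9 = 8.208 + μ × 22.553, giving μ = (10.9 − 8.208) / 22.553 = 0.1194.

0.119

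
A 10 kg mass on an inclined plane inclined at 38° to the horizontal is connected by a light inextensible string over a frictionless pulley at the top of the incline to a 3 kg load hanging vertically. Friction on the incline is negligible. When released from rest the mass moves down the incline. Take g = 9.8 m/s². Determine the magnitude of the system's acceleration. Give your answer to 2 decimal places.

For the mass on the incline: the weight component along the slope is m₁g sin 38° = 10 × 9.8 × 0.6157 = 60.339 N and the normal force is N = m₁g cos 38° = 77.225 N.
Newton's second law for the mass (down-slope positive): 60.339 − T = 10 a. For the hanging load (upward positive): T − 3 × 9.8 = 3 a.
Adding the two equations eliminates T: 30.939 = 13 a, so a = 2.3799 m/s².

2.38 m/s²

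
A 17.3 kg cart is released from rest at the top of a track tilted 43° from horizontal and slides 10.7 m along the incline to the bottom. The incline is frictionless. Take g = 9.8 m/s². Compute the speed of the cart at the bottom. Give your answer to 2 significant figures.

The weight component along the incline is mg sin 43° = 115.626 N and the normal force is N = mg cos 43° = 123.994 N.
With no friction, a = g sin 43° = 6.6836 m/s².
Starting from rest over a distance of 10.7 m, v² = 2aL = 2 × 6.6836 × 10.7 = 143.0290, so v = 11.9595 m/s.

12 m/s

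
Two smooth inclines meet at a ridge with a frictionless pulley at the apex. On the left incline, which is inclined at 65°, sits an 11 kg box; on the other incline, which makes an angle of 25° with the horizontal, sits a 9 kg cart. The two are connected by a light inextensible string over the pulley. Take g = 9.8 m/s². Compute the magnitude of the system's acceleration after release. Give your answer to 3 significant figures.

Resolve each weight along its own incline: the 11 kg mass has component 11 × 9.8 × sin 65° = 97.700 N down its slope, and the 9 kg mass has 9 × 9.8 × sin 25° = 37.275 N down its slope.
The 11 kg side's 97.700 N exceeds the other side's 37.275 N, so that mass slides down and the 9 kg mass slides up. Taking that direction as positive, Newton's second law for the whole system gives 97.700 − 37.275 = (11 + 9) a, so a = 60.425 / 20 = 3.0212 m/s².

3.02 m/s²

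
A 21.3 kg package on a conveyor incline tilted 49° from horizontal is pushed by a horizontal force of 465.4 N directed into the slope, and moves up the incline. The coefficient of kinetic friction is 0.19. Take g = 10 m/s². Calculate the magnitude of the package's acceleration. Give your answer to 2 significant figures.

The horizontal push has components F cos 49° = 465.4 × 0.6561 = 305.349 N up the incline and F sin 49° = 465.4 × 0.7547 = 351.237 N pressing into the surface.
The normal force is therefore N = mg cos 49° + F sin 49° = 139.749 + 351.237 = 490.986 N, and kinetic friction down the slope is μN = 0.19 × 490.986 = 93.287 N.
Along the incline: F cos 49° − mg sin 49° − μN = ma, so 305.349 − 160.751 − 93.287 = 21.3 a, giving a = 2.4090 m/s².

2.4 m/s²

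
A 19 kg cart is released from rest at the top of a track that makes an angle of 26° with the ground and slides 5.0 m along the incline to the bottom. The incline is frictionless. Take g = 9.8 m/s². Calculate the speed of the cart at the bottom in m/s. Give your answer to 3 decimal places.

The weight component along the incline is mg sin 26° = 81.625 N and the normal force is N = mg cos 26° = 167.355 N.
With no friction, a = g sin 26° = 4.2960 m/s².
Starting from rest over a distance of 5.0 m, v² = 2aL = 2 × 4.2960 × 5.0 = 42.9600, so v = 6.5544 m/s.

6.554 m/s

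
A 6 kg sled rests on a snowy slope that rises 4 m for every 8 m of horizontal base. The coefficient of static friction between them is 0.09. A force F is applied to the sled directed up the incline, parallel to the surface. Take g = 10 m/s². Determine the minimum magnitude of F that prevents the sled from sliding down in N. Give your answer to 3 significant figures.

22.0 N

The normal force is N = mg cos 26.57° = 53.666 N. With F at its minimum the sled is on the verge of sliding down, so static friction is at its maximum μ_s N = 0.09 × 53.666 = 4.830 N and acts up the slope.
Equilibrium along the incline: F + μ_s N = mg sin 26.57°, so F = 26.833 − 4.830 = 22.003 N.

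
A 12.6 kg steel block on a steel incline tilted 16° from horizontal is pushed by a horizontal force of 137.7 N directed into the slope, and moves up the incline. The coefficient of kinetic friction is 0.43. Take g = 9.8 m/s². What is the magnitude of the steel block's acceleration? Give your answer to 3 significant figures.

2.46 m/s²

The horizontal push has components F cos 16° = 137.7 × 0.9613 = 132.371 N up the incline and F sin 16° = 137.7 × 0.2756 = 37.950 N pressing into the surface.
The normal force is therefore N = mg cos 16° + F sin 16° = 118.701 + 37.950 = 156.651 N, and kinetic friction down the slope is μN = 0.43 × 156.651 = 67.360 N.
Along the incline: F cos 16° − mg sin 16° − μN = ma, so 132.371 − 34.031 − 67.360 = 12.6 a, giving a = 2.4587 m/s².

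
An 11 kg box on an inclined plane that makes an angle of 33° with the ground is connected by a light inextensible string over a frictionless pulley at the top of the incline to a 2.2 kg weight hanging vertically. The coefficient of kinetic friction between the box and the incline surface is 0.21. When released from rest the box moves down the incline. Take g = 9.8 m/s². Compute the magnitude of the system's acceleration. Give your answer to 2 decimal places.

For the box on the incline: the weight component along the slope is m₁g sin 33° = 11 × 9.8 × 0.5446 = 58.708 N and the normal force is N = m₁g cos 33° = 90.409 N.
Kinetic friction opposes the box's motion down the incline: f = μN = 0.21 × 90.409 = 18.986 N acting up the slope.
Newton's second law for the box (down-slope positive): 58.708 − 18.986 − T = 11 a. For the hanging weight (upward positive): T − 2.2 × 9.8 = 2.2 a.
Adding the two equations eliminates T: 18.162 = 13.2 a, so a = 1.3759 m/s².

1.38 m/s²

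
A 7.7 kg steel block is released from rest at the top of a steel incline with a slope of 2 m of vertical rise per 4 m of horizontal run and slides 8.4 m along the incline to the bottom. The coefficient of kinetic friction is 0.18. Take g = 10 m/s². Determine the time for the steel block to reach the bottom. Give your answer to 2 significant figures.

2.4 s

The weight component along the incline is mg sin 26.57° = 34.435 N and the normal force is N = mg cos 26.57° = 68.871 N.
Friction up the slope is f = μN = 0.18 × 68.871 = 12.397 N, so the net downslope force is 34.435 − 12.397 = 22.038 N and a = 22.038 / 7.7 = 2.8621 m/s².
Starting from rest, L = ½at², so t = √(2L/a) = √(2 × 8.4 / 2.8621) = 2.4228 s.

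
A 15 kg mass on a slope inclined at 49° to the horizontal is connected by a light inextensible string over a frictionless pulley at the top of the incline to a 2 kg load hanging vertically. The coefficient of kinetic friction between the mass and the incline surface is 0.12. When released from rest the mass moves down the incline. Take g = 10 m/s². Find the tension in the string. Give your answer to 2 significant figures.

30 N

For the mass on the incline: the weight component along the slope is m₁g sin 49° = 15 × 10 × 0.7547 = 113.205 N and the normal force is N = m₁g cos 49° = 98.409 N.
Kinetic friction opposes the mass's motion down the incline: f = μN = 0.12 × 98.409 = 11.809 N acting up the slope.
Newton's second law for the mass (down-slope positive): 113.205 − 11.809 − T = 15 a. For the hanging load (upward positive): T − 2 × 10 = 2 a.
Adding the two equations eliminates T: 81.396 = 17 a, so a = 4.7880 m/s².
Then from the hanging load's equation, T = 2 × (10 + 4.7880) = 29.576 N.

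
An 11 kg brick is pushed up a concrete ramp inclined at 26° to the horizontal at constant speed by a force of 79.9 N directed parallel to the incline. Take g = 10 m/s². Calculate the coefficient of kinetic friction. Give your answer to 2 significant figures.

0.32

At constant speed ΣF = 0 along the incline. The applied 79.9 N acts up the slope; the weight component mg sin 26° = 48.221 N and kinetic friction μN both act down the slope.
So 79.9 = 48.221 + μ × 98.867, giving μ = (79.9 − 48.221) / 98.867 = 0.3204.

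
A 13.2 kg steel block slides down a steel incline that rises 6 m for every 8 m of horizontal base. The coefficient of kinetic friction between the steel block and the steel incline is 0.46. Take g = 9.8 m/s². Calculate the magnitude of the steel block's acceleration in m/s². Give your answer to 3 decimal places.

Resolving the weight along the incline: the component pulling the steel block down the slope is mg sin 36.87° = 13.2 × 9.8 × 0.6000 = 77.616 N, and the normal force is N = mg cos 36.87° = 13.2 × 9.8 × 0.8000 = 103.488 N.
Kinetic friction acts up the slope with magnitude f = μN = 0.46 × 103.488 = 47.604 N.
Net force along the incline is 77.616 − 47.604 = 30.012 N, so a = 30.012 / 13.2 = 2.2736 m/s².

2.274 m/s²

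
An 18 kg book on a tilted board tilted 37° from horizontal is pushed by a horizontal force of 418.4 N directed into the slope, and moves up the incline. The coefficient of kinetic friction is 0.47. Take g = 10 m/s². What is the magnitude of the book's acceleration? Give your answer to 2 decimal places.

2.22 m/s²

The horizontal push has components F cos 37° = 418.4 × 0.7986 = 334.134 N up the incline and F sin 37° = 418.4 × 0.6018 = 251.793 N pressing into the surface.
The normal force is therefore N = mg cos 37° + F sin 37° = 143.748 + 251.793 = 395.541 N, and kinetic friction down the slope is μN = 0.47 × 395.541 = 185.904 N.
Along the incline: F cos 37° − mg sin 37° − μN = ma, so 334.134 − 108.324 − 185.904 = 18 a, giving a = 2.2170 m/s².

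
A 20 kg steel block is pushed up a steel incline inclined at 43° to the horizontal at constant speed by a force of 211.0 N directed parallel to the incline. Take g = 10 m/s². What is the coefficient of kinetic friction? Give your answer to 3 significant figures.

0.510

At constant speed ΣF = 0 along the incline. The applied 211.0 N acts up the slope; the weight component mg sin 43° = 136.400 N and kinetic friction μN both act down the slope.
So 211.0 = 136.400 + μ × 146.271, giving μ = (211.0 − 136.400) / 146.271 = 0.5100.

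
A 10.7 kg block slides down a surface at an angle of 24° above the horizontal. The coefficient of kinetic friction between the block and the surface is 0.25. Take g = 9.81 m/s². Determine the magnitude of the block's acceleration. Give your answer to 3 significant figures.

Resolving the weight along the incline: the component pulling the block down the slope is mg sin 24° = 10.7 × 9.81 × 0.4067 = 42.690 N, and the normal force is N = mg cos 24° = 10.7 × 9.81 × 0.9135 = 95.887 N.
Kinetic friction acts up the slope with magnitude f = μN = 0.25 × 95.887 = 23.972 N.
Net force along the incline is 42.690 − 23.972 = 18.718 N, so a = 18.718 / 10.7 = 1.7493 m/s².

1.75 m/s²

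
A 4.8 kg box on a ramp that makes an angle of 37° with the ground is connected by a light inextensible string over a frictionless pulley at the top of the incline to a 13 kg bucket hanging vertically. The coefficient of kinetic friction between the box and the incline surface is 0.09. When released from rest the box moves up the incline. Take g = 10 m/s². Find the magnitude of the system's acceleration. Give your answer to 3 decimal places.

For the box on the incline: the weight component along the slope is m₁g sin 37° = 4.8 × 10 × 0.6018 = 28.886 N and the normal force is N = m₁g cos 37° = 38.335 N.
Kinetic friction opposes the box's motion up the incline: f = μN = 0.09 × 38.335 = 3.450 N acting down the slope.
Newton's second law for the box (up-slope positive): T − 28.886 − 3.450 = 4.8 a. For the hanging bucket (downward positive): 13 × 10 − T = 13 a.
Adding the two equations eliminates T: 97.664 = 17.8 a, so a = 5.4867 m/s².

5.487 m/s²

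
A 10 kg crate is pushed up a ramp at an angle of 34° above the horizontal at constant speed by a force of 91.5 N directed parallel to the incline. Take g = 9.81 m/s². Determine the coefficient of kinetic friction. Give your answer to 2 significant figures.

At constant speed ΣF = 0 along the incline. The applied 91.5 N acts up the slope; the weight component mg sin 34° = 54.857 N and kinetic friction μN both act down the slope.
So 91.5 = 54.857 + μ × 81.329, giving μ = (91.5 − 54.857) / 81.329 = 0.4506.

0.45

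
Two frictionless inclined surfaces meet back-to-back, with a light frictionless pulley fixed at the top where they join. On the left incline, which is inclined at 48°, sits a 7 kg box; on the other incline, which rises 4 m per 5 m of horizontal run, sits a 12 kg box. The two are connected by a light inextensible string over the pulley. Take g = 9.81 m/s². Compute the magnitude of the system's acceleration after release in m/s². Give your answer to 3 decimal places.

1.185 m/s²

Resolve each weight along its own incline: the 7 kg mass has component 7 × 9.81 × sin 48° = 51.032 N down its slope, and the 12 kg mass has 12 × 9.81 × sin 38.66° = 73.539 N down its slope.
The 12 kg side's 73.539 N exceeds the other side's 51.032 N, so that mass slides down and the 7 kg mass slides up. Taking that direction as positive, Newton's second law for the whole system gives 73.539 − 51.032 = (7 + 12) a, so a = 22.507 / 19 = 1.1846 m/s².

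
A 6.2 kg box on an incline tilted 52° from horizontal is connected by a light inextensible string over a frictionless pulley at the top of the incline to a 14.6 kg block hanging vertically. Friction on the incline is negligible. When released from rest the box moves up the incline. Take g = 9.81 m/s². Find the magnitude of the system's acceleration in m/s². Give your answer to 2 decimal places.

For the box on the incline: the weight component along the slope is m₁g sin 52° = 6.2 × 9.81 × 0.7880 = 47.928 N and the normal force is N = m₁g cos 52° = 37.446 N.
Newton's second law for the box (up-slope positive): T − 47.928 = 6.2 a. For the hanging block (downward positive): 14.6 × 9.81 − T = 14.6 a.
Adding the two equations eliminates T: 95.298 = 20.8 a, so a = 4.5816 m/s².

4.58 m/s²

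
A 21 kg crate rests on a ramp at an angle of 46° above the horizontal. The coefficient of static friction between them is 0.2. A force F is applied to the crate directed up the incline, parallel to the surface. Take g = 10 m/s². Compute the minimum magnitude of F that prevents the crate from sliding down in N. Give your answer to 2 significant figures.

120 N

The normal force is N = mg cos 46° = 145.878 N. With F at its minimum the crate is on the verge of sliding down, so static friction is at its maximum μ_s N = 0.2 × 145.878 = 29.176 N and acts up the slope.
Equilibrium along the incline: F + μ_s N = mg sin 46°, so F = 151.061 − 29.176 = 121.885 N.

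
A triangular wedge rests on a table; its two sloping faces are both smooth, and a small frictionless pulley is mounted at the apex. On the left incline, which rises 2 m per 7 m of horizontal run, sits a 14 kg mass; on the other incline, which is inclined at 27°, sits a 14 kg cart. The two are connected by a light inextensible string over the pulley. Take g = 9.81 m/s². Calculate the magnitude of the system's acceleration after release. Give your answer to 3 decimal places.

Resolve each weight along its own incline: the 14 kg mass has component 14 × 9.81 × sin 15.95° = 37.730 N down its slope, and the 14 kg mass has 14 × 9.81 × sin 27° = 62.351 N down its slope.
The 14 kg side's 62.351 N exceeds the other side's 37.730 N, so that mass slides down and the 14 kg mass slides up. Taking that direction as positive, Newton's second law for the whole system gives 62.351 − 37.730 = (14 + 14) a, so a = 24.621 / 28 = 0.8793 m/s².

0.879 m/s²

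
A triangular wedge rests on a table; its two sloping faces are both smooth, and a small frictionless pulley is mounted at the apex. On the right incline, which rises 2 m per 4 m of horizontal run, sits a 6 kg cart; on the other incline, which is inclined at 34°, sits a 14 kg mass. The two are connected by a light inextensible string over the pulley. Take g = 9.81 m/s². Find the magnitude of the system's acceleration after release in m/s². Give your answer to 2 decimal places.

2.52 m/s²

Resolve each weight along its own incline: the 6 kg mass has component 6 × 9.81 × sin 26.57° = 26.323 N down its slope, and the 14 kg mass has 14 × 9.81 × sin 34° = 76.800 N down its slope.
The 14 kg side's 76.800 N exceeds the other side's 26.323 N, so that mass slides down and the 6 kg mass slides up. Taking that direction as positive, Newton's second law for the whole system gives 76.800 − 26.323 = (6 + 14) a, so a = 50.477 / 20 = 2.5238 m/s².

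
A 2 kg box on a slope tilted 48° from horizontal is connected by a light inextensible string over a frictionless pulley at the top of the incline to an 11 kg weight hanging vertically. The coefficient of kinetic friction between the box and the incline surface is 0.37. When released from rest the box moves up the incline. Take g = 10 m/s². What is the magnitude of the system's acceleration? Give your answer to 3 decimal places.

For the box on the incline: the weight component along the slope is m₁g sin 48° = 2 × 10 × 0.7431 = 14.862 N and the normal force is N = m₁g cos 48° = 13.383 N.
Kinetic friction opposes the box's motion up the incline: f = μN = 0.37 × 13.383 = 4.952 N acting down the slope.
Newton's second law for the box (up-slope positive): T − 14.862 − 4.952 = 2 a. For the hanging weight (downward positive): 11 × 10 − T = 11 a.
Adding the two equations eliminates T: 90.186 = 13 a, so a = 6.9374 m/s².

6.937 m/s²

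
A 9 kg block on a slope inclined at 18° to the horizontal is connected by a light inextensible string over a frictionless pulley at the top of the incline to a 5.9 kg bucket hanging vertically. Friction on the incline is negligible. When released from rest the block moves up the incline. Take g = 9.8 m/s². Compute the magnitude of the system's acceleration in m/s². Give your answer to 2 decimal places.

For the block on the incline: the weight component along the slope is m₁g sin 18° = 9 × 9.8 × 0.3090 = 27.254 N and the normal force is N = m₁g cos 18° = 83.883 N.
Newton's second law for the block (up-slope positive): T − 27.254 = 9 a. For the hanging bucket (downward positive): 5.9 × 9.8 − T = 5.9 a.
Adding the two equations eliminates T: 30.566 = 14.9 a, so a = 2.0514 m/s².

2.05 m/s²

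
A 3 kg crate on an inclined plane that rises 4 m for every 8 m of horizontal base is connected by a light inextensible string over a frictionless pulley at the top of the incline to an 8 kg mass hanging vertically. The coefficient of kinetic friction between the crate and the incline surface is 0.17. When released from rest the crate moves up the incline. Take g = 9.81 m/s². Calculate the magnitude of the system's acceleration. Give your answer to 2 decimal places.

For the crate on the incline: the weight component along the slope is m₁g sin 26.57° = 3 × 9.81 × 0.4472 = 13.161 N and the normal force is N = m₁g cos 26.57° = 26.323 N.
Kinetic friction opposes the crate's motion up the incline: f = μN = 0.17 × 26.323 = 4.475 N acting down the slope.
Newton's second law for the crate (up-slope positive): T − 13.161 − 4.475 = 3 a. For the hanging mass (downward positive): 8 × 9.81 − T = 8 a.
Adding the two equations eliminates T: 60.844 = 11 a, so a = 5.5313 m/s².

5.53 m/s²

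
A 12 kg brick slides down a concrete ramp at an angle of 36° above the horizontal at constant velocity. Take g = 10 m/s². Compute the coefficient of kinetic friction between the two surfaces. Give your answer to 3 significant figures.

0.727

At constant velocity the net force along the incline is zero: mg sin 36° = μ mg cos 36°.
So μ = tan 36° = 0.5878 / 0.8090 = 0.7266.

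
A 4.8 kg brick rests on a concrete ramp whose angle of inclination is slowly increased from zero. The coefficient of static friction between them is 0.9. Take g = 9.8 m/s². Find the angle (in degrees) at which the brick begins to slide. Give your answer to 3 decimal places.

41.987°

At the threshold of sliding, static friction is at its maximum μ_s N and exactly balances the weight component along the incline: mg sin θ = μ_s mg cos θ.
Hence tan θ = μ_s = 0.9, so θ = arctan(0.9) = 41.9872°.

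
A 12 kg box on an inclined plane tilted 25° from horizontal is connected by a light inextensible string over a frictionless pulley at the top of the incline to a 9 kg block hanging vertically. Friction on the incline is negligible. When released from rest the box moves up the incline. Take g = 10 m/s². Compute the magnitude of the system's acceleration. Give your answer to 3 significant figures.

1.87 m/s²

For the box on the incline: the weight component along the slope is m₁g sin 25° = 12 × 10 × 0.4226 = 50.712 N and the normal force is N = m₁g cos 25° = 108.757 N.
Newton's second law for the box (up-slope positive): T − 50.712 = 12 a. For the hanging block (downward positive): 9 × 10 − T = 9 a.
Adding the two equations eliminates T: 39.288 = 21 a, so a = 1.8709 m/s².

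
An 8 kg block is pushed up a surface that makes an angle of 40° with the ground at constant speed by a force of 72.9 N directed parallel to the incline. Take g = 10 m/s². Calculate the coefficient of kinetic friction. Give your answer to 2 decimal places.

0.35

At constant speed ΣF = 0 along the incline. The applied 72.9 N acts up the slope; the weight component mg sin 40° = 51.423 N and kinetic friction μN both act down the slope.
So 72.9 = 51.423 + μ × 61.284, giving μ = (72.9 − 51.423) / 61.284 = 0.3505.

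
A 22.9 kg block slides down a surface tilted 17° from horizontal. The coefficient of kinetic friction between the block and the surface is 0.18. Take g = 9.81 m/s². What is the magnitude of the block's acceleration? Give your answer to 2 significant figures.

1.2 m/s²

Resolving the weight along the incline: the component pulling the block down the slope is mg sin 17° = 22.9 × 9.81 × 0.2924 = 65.687 N, and the normal force is N = mg cos 17° = 22.9 × 9.81 × 0.9563 = 214.832 N.
Kinetic friction acts up the slope with magnitude f = μN = 0.18 × 214.832 = 38.670 N.
Net force along the incline is 65.687 − 38.670 = 27.017 N, so a = 27.017 / 22.9 = 1.1798 m/s².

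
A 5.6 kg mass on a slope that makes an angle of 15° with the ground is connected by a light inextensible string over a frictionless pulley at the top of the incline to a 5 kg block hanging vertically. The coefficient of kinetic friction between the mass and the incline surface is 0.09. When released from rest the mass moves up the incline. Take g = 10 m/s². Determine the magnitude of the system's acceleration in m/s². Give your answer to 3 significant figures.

2.89 m/s²

For the mass on the incline: the weight component along the slope is m₁g sin 15° = 5.6 × 10 × 0.2588 = 14.493 N and the normal force is N = m₁g cos 15° = 54.092 N.
Kinetic friction opposes the mass's motion up the incline: f = μN = 0.09 × 54.092 = 4.868 N acting down the slope.
Newton's second law for the mass (up-slope positive): T − 14.493 − 4.868 = 5.6 a. For the hanging block (downward positive): 5 × 10 − T = 5 a.
Adding the two equations eliminates T: 30.639 = 10.6 a, so a = 2.8905 m/s².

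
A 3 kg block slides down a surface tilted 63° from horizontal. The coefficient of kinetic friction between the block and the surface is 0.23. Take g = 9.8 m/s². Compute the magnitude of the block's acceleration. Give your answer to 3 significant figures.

Resolving the weight along the incline: the component pulling the block down the slope is mg sin 63° = 3 × 9.8 × 0.8910 = 26.195 N, and the normal force is N = mg cos 63° = 3 × 9.8 × 0.4540 = 13.348 N.
Kinetic friction acts up the slope with magnitude f = μN = 0.23 × 13.348 = 3.070 N.
Net force along the incline is 26.195 − 3.070 = 23.125 N, so a = 23.125 / 3 = 7.7083 m/s².

7.71 m/s²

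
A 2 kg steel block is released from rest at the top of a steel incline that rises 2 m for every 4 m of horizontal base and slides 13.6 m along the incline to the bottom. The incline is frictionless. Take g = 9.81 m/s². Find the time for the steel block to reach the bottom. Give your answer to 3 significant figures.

2.49 s

The weight component along the incline is mg sin 26.57° = 8.774 N and the normal force is N = mg cos 26.57° = 17.549 N.
With no friction, a = g sin 26.57° = 4.3872 m/s².
Starting from rest, L = ½at², so t = √(2L/a) = √(2 × 13.6 / 4.3872) = 2.4900 s.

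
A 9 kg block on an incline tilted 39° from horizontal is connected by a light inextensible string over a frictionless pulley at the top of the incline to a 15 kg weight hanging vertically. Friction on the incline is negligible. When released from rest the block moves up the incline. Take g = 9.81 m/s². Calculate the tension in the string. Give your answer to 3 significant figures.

89.9 N

For the block on the incline: the weight component along the slope is m₁g sin 39° = 9 × 9.81 × 0.6293 = 55.561 N and the normal force is N = m₁g cos 39° = 68.614 N.
Newton's second law for the block (up-slope positive): T − 55.561 = 9 a. For the hanging weight (downward positive): 15 × 9.81 − T = 15 a.
Adding the two equations eliminates T: 91.589 = 24 a, so a = 3.8162 m/s².
Then from the hanging weight's equation, T = 15 × (9.81 − 3.8162) = 89.907 N.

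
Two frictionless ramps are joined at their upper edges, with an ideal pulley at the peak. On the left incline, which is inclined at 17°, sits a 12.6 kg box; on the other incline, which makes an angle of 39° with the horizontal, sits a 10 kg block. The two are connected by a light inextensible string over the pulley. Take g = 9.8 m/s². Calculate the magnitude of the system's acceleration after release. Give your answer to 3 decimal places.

1.131 m/s²

Resolve each weight along its own incline: the 12.6 kg mass has component 12.6 × 9.8 × sin 17° = 36.102 N down its slope, and the 10 kg mass has 10 × 9.8 × sin 39° = 61.673 N down its slope.
The 10 kg side's 61.673 N exceeds the other side's 36.102 N, so that mass slides down and the 12.6 kg mass slides up. Taking that direction as positive, Newton's second law for the whole system gives 61.673 − 36.102 = (12.6 + 10) a, so a = 25.571 / 22.6 = 1.1315 m/s².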